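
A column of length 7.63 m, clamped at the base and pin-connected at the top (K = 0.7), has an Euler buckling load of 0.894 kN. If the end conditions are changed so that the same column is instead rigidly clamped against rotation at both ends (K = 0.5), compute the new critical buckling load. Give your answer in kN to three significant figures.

P_cr ∝ 1/K², so P_cr,new = P_cr,old × (K_old/K_new)² = 0.894 × (0.7/0.5)²
= 0.894 × 1.960 = 1.75 kN

P_cr ≈ 1.75 kN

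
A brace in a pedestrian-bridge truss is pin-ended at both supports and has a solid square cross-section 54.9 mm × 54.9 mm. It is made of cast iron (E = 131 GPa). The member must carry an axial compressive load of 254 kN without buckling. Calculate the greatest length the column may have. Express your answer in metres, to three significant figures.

L_max ≈ 1.96 m

I = a⁴/12 = 54.9⁴/12 = 7.570×10^5 mm⁴
I = 7.570×10^-7 m⁴
At the buckling limit P_cr = P = 2.540×10^5 N
From P_cr = π²EI/(K·L)²:  L = (1/K)·√(π²EI/P_cr) = (1/1)·√(π²×1.31×10^11×7.570×10^-7/2.540×10^5)
L = 1.96 m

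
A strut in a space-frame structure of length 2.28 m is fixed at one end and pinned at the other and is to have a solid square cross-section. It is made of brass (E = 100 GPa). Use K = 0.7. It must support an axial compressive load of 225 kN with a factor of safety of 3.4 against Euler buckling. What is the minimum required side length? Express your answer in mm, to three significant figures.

a ≈ 69.8 mm

Required P_cr = n·P = 3.4 × 225 = 765.0 kN
L_e = K·L = 0.7 × 2.28 = 1.596 m
Required I = P_cr·L_e²/(π²E) = 7.650×10^5 × 1.596² / (π² × 1.00×10^11) = 1.974×10^-6 m⁴
I_req = 1.974×10^6 mm⁴
Solid square: I = a⁴/12  ⇒  a = (12I)^(1/4) = (12×1.974×10^6)^(1/4) = 69.8 mm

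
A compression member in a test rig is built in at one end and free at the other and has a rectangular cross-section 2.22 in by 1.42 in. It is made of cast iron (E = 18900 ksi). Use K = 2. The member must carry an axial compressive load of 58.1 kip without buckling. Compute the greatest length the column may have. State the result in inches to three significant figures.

Buckling occurs about the weak axis: I_min = h·b³/12 with b = 1.42 in (the shorter side).
I_min = 2.22×1.42³/12 = 0.5297 in⁴
At the buckling limit P_cr = P = 5.810×10^4 lb
From P_cr = π²EI/(K·L)²:  L = (1/K)·√(π²EI/P_cr) = (1/2)·√(π²×1.89×10^7×0.5297/5.810×10^4)
L = 20.6 in

L_max ≈ 20.6 in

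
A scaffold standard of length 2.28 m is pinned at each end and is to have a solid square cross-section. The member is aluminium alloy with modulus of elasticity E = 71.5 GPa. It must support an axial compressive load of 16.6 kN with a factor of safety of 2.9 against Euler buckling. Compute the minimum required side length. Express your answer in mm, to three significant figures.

a ≈ 45.4 mm

Required P_cr = n·P = 2.9 × 16.6 = 48.14 kN
L_e = K·L = 1 × 2.28 = 2.280 m
Required I = P_cr·L_e²/(π²E) = 4.814×10^4 × 2.280² / (π² × 7.15×10^10) = 3.546×10^-7 m⁴
I_req = 3.546×10^5 mm⁴
Solid square: I = a⁴/12  ⇒  a = (12I)^(1/4) = (12×3.546×10^5)^(1/4) = 45.4 mm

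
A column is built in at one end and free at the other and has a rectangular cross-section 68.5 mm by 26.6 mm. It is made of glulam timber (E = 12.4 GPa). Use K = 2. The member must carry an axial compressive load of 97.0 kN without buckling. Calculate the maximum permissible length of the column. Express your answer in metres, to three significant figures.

L_max ≈ 0.184 m

Buckling occurs about the weak axis: I_min = h·b³/12 with b = 26.6 mm (the shorter side).
I_min = 68.5×26.6³/12 = 1.074×10^5 mm⁴
I = 1.074×10^-7 m⁴
At the buckling limit P_cr = P = 9.700×10^4 N
From P_cr = π²EI/(K·L)²:  L = (1/K)·√(π²EI/P_cr) = (1/2)·√(π²×1.24×10^10×1.074×10^-7/9.700×10^4)
L = 0.184 m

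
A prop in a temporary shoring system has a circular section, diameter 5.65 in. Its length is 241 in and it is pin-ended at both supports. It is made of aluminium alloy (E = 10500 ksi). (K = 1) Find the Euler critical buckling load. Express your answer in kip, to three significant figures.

P_cr ≈ 89.3 kip

I = πd⁴/64 = π×5.65⁴/64 = 50.02 in⁴
Effective length L_e = K·L = 1 × 241 = 241.0 in
P_cr = π²EI / L_e² = π² × 10500×10³ × 50.02 / 241.0² = 8.925×10^4 lb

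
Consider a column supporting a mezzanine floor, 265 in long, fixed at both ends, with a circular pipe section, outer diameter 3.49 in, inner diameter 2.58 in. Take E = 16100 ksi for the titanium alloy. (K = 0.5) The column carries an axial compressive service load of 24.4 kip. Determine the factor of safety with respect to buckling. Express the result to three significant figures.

d_o = 3.49 in, d_i = 2.58 in
I = π(d_o⁴ − d_i⁴)/64 = π(3.49⁴ − 2.580⁴)/64 = 5.107 in⁴
Effective length L_e = K·L = 0.5 × 265 = 132.5 in
P_cr = π²EI / L_e² = π² × 16100×10³ × 5.107 / 132.5² = 4.623×10^4 lb
Factor of safety n = P_cr / P = 46.227 / 24.4 = 1.89

n ≈ 1.89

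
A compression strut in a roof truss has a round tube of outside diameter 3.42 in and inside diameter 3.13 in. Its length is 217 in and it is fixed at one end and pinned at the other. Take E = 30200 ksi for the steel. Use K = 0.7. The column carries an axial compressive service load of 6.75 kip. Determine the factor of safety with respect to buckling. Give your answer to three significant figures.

n ≈ 3.84

d_o = 3.42 in, d_i = 3.13 in
I = π(d_o⁴ − d_i⁴)/64 = π(3.42⁴ − 3.130⁴)/64 = 2.004 in⁴
Effective length L_e = K·L = 0.7 × 217 = 151.9 in
P_cr = π²EI / L_e² = π² × 30200×10³ × 2.004 / 151.9² = 2.589×10^4 lb
Factor of safety n = P_cr / P = 25.888 / 6.75 = 3.84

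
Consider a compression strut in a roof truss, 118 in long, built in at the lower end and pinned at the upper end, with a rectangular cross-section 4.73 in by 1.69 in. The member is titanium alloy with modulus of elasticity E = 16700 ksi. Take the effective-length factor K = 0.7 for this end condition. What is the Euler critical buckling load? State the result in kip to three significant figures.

Buckling occurs about the weak axis: I_min = h·b³/12 with b = 1.69 in (the shorter side).
I_min = 4.73×1.69³/12 = 1.903 in⁴
Effective length L_e = K·L = 0.7 × 118 = 82.60 in
P_cr = π²EI / L_e² = π² × 16700×10³ × 1.903 / 82.60² = 4.596×10^4 lb

P_cr ≈ 46.0 kip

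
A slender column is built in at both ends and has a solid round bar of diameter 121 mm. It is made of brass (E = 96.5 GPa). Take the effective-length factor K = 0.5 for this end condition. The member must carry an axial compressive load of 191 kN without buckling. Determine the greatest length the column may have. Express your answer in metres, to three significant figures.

I = πd⁴/64 = π×121⁴/64 = 1.052×10^7 mm⁴
I = 1.052×10^-5 m⁴
At the buckling limit P_cr = P = 1.910×10^5 N
From P_cr = π²EI/(K·L)²:  L = (1/K)·√(π²EI/P_cr) = (1/0.5)·√(π²×9.65×10^10×1.052×10^-5/1.910×10^5)
L = 14.5 m

L_max ≈ 14.5 m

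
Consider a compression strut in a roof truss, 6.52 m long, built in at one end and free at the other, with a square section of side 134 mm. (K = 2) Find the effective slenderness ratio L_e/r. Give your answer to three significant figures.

I = a⁴/12 = 134⁴/12 = 2.687×10^7 mm⁴
A = 1.796×10^4 mm²;  r_min = √(I/A) = √(2.687×10^7/1.796×10^4) = 38.68 mm
L_e = K·L = 2 × 6.52 m = 13.04 m = 13040 mm
λ = L_e / r_min = 13040 / 38.68 = 337

λ ≈ 337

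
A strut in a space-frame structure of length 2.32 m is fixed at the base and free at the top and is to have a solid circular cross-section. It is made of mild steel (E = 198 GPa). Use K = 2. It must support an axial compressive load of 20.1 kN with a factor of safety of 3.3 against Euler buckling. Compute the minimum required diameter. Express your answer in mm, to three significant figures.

d ≈ 62.1 mm

Required P_cr = n·P = 3.3 × 20.1 = 66.33 kN
L_e = K·L = 2 × 2.32 = 4.640 m
Required I = P_cr·L_e²/(π²E) = 6.633×10^4 × 4.640² / (π² × 1.98×10^11) = 7.308×10^-7 m⁴
I_req = 7.308×10^5 mm⁴
Solid circle: I = πd⁴/64  ⇒  d = (64I/π)^(1/4) = (64×7.308×10^5/π)^(1/4) = 62.1 mm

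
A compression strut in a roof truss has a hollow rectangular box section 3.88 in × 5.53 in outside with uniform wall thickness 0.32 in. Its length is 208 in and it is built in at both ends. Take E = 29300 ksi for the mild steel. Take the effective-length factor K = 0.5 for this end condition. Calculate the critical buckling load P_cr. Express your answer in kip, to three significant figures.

Inner dimensions: h_i = 5.53 − 2×0.32 = 4.890 in, b_i = 3.88 − 2×0.32 = 3.240 in
Weak-axis I_min = (h_o·b_o³ − h_i·b_i³)/12 with b_o = 3.88, b_i = 3.240 in (shorter outer/inner sides).
I_min = (5.53×3.88³ − 4.890×3.240³)/12 = 13.06 in⁴
Effective length L_e = K·L = 0.5 × 208 = 104.0 in
P_cr = π²EI / L_e² = π² × 29300×10³ × 13.06 / 104.0² = 3.491×10^5 lb

P_cr ≈ 349 kip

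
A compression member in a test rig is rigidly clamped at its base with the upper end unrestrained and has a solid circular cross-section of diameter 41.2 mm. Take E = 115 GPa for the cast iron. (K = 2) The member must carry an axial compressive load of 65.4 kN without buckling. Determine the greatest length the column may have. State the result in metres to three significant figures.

I = πd⁴/64 = π×41.2⁴/64 = 1.414×10^5 mm⁴
I = 1.414×10^-7 m⁴
At the buckling limit P_cr = P = 6.540×10^4 N
From P_cr = π²EI/(K·L)²:  L = (1/K)·√(π²EI/P_cr) = (1/2)·√(π²×1.15×10^11×1.414×10^-7/6.540×10^4)
L = 0.783 m

L_max ≈ 0.783 m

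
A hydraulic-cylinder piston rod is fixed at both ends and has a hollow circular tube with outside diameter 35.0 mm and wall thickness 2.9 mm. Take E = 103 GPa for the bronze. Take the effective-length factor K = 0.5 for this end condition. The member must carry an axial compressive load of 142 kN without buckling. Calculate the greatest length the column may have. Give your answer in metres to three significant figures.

L_max ≈ 1.04 m

Inner diameter d_i = 35.0 − 2×2.9 = 29.20 mm
I = π(d_o⁴ − d_i⁴)/64 = π(35.0⁴ − 29.20⁴)/64 = 3.798×10^4 mm⁴
I = 3.798×10^-8 m⁴
At the buckling limit P_cr = P = 1.420×10^5 N
From P_cr = π²EI/(K·L)²:  L = (1/K)·√(π²EI/P_cr) = (1/0.5)·√(π²×1.03×10^11×3.798×10^-8/1.420×10^5)
L = 1.04 m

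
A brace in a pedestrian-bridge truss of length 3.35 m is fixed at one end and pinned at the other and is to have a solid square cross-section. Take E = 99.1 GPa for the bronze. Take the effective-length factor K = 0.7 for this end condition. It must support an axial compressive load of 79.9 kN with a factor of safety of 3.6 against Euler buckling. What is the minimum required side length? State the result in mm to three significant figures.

Required P_cr = n·P = 3.6 × 79.9 = 287.6 kN
L_e = K·L = 0.7 × 3.35 = 2.345 m
Required I = P_cr·L_e²/(π²E) = 2.876×10^5 × 2.345² / (π² × 9.91×10^10) = 1.617×10^-6 m⁴
I_req = 1.617×10^6 mm⁴
Solid square: I = a⁴/12  ⇒  a = (12I)^(1/4) = (12×1.617×10^6)^(1/4) = 66.4 mm

a ≈ 66.4 mm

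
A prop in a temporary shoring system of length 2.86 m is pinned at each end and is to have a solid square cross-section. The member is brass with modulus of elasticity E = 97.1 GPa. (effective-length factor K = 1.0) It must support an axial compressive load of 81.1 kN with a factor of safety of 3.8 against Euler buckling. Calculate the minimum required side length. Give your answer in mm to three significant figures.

Required P_cr = n·P = 3.8 × 81.1 = 308.2 kN
L_e = K·L = 1 × 2.86 = 2.860 m
Required I = P_cr·L_e²/(π²E) = 3.082×10^5 × 2.860² / (π² × 9.71×10^10) = 2.630×10^-6 m⁴
I_req = 2.630×10^6 mm⁴
Solid square: I = a⁴/12  ⇒  a = (12I)^(1/4) = (12×2.630×10^6)^(1/4) = 75.0 mm

a ≈ 75.0 mm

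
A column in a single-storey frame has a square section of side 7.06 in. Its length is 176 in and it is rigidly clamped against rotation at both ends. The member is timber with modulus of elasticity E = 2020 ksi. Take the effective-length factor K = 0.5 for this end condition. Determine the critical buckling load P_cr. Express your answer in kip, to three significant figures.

P_cr ≈ 533 kip

I = a⁴/12 = 7.06⁴/12 = 207.0 in⁴
Effective length L_e = K·L = 0.5 × 176 = 88.00 in
P_cr = π²EI / L_e² = π² × 2020×10³ × 207.0 / 88.00² = 5.330×10^5 lb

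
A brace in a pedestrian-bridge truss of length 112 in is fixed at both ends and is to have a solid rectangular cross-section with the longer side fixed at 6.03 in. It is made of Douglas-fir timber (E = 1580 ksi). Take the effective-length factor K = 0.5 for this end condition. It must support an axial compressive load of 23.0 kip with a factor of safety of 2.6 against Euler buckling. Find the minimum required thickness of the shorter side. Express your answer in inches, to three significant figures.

b ≈ 2.88 in

Required P_cr = n·P = 2.6 × 23.0 = 59.80 kip
L_e = K·L = 0.5 × 112 = 56.00 in
Required I = P_cr·L_e²/(π²E) = 5.980×10^4 × 56.00² / (π² × 1.58×10^6) = 12.03 in⁴
Rectangle, weak axis: I_min = h·b³/12 with h = 6.03 in fixed  ⇒  b = (12I/h)^(1/3) = 2.88 in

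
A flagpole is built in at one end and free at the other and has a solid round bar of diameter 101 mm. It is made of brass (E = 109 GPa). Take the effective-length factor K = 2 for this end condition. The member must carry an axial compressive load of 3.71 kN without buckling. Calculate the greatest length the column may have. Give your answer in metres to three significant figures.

I = πd⁴/64 = π×101⁴/64 = 5.108×10^6 mm⁴
I = 5.108×10^-6 m⁴
At the buckling limit P_cr = P = 3.710×10^3 N
From P_cr = π²EI/(K·L)²:  L = (1/K)·√(π²EI/P_cr) = (1/2)·√(π²×1.09×10^11×5.108×10^-6/3.710×10^3)
L = 19.2 m

L_max ≈ 19.2 m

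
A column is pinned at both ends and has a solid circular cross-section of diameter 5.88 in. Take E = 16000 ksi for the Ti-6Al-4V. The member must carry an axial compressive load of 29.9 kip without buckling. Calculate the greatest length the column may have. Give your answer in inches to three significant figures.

I = πd⁴/64 = π×5.88⁴/64 = 58.68 in⁴
At the buckling limit P_cr = P = 2.990×10^4 lb
From P_cr = π²EI/(K·L)²:  L = (1/K)·√(π²EI/P_cr) = (1/1)·√(π²×1.60×10^7×58.68/2.990×10^4)
L = 557 in

L_max ≈ 557 in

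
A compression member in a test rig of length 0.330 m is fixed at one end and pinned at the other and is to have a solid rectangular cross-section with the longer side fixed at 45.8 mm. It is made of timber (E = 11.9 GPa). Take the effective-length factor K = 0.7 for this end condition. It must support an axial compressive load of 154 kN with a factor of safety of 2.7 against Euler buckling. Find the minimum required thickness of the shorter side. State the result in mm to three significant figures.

Required P_cr = n·P = 2.7 × 154 = 415.8 kN
L_e = K·L = 0.7 × 0.330 = 0.2310 m
Required I = P_cr·L_e²/(π²E) = 4.158×10^5 × 0.2310² / (π² × 1.19×10^10) = 1.889×10^-7 m⁴
I_req = 1.889×10^5 mm⁴
Rectangle, weak axis: I_min = h·b³/12 with h = 45.8 mm fixed  ⇒  b = (12I/h)^(1/3) = 36.7 mm

b ≈ 36.7 mm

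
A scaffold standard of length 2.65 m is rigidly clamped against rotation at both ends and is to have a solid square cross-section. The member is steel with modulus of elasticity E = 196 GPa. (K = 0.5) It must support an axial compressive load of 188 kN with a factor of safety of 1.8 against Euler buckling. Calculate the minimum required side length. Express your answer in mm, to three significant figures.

Required P_cr = n·P = 1.8 × 188 = 338.4 kN
L_e = K·L = 0.5 × 2.65 = 1.325 m
Required I = P_cr·L_e²/(π²E) = 3.384×10^5 × 1.325² / (π² × 1.96×10^11) = 3.071×10^-7 m⁴
I_req = 3.071×10^5 mm⁴
Solid square: I = a⁴/12  ⇒  a = (12I)^(1/4) = (12×3.071×10^5)^(1/4) = 43.8 mm

a ≈ 43.8 mm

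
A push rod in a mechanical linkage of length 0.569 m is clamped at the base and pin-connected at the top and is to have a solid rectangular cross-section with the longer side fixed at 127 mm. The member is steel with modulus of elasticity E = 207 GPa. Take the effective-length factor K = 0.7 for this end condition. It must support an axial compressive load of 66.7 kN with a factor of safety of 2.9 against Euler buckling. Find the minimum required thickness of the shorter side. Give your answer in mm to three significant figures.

b ≈ 11.2 mm

Required P_cr = n·P = 2.9 × 66.7 = 193.4 kN
L_e = K·L = 0.7 × 0.569 = 0.3983 m
Required I = P_cr·L_e²/(π²E) = 1.934×10^5 × 0.3983² / (π² × 2.07×10^11) = 1.502×10^-8 m⁴
I_req = 1.502×10^4 mm⁴
Rectangle, weak axis: I_min = h·b³/12 with h = 127 mm fixed  ⇒  b = (12I/h)^(1/3) = 11.2 mm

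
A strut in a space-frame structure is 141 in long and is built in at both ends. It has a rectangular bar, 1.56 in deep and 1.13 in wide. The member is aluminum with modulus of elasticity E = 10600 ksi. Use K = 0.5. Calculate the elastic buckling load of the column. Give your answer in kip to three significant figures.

P_cr ≈ 3.95 kip

Buckling occurs about the weak axis: I_min = h·b³/12 with b = 1.13 in (the shorter side).
I_min = 1.56×1.13³/12 = 0.1876 in⁴
Effective length L_e = K·L = 0.5 × 141 = 70.50 in
P_cr = π²EI / L_e² = π² × 10600×10³ × 0.1876 / 70.50² = 3.948×10^3 lb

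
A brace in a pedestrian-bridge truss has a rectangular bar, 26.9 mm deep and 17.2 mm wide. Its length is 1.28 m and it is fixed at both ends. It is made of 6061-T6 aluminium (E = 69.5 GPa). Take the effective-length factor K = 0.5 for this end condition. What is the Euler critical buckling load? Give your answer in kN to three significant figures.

Buckling occurs about the weak axis: I_min = h·b³/12 with b = 17.2 mm (the shorter side).
I_min = 26.9×17.2³/12 = 1.141×10^4 mm⁴
I = 1.141×10^4 mm⁴ = 1.141×10^-8 m⁴
Effective length L_e = K·L = 0.5 × 1.28 = 0.6400 m
P_cr = π²EI / L_e² = π² × 69.5×10⁹ × 1.141×10^-8 / 0.6400² = 1.910×10^4 N

P_cr ≈ 19.1 kN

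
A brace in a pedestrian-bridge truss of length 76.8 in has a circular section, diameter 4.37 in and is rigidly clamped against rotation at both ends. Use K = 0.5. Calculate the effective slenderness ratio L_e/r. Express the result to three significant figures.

I = πd⁴/64 = π×4.37⁴/64 = 17.90 in⁴
A = 15.00 in²;  r_min = √(I/A) = √(17.90/15.00) = 1.092 in
L_e = K·L = 0.5 × 76.8 = 38.40 in
λ = L_e / r_min = 38.400 / 1.092 = 35.1

λ ≈ 35.1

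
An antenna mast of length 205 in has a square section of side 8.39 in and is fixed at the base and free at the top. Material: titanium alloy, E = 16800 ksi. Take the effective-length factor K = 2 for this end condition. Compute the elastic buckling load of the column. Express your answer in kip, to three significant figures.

I = a⁴/12 = 8.39⁴/12 = 412.9 in⁴
Effective length L_e = K·L = 2 × 205 = 410.0 in
P_cr = π²EI / L_e² = π² × 16800×10³ × 412.9 / 410.0² = 4.073×10^5 lb

P_cr ≈ 407 kip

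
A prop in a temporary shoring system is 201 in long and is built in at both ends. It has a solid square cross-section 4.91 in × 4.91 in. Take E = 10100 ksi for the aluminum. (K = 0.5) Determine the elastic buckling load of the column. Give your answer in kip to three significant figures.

P_cr ≈ 478 kip

I = a⁴/12 = 4.91⁴/12 = 48.43 in⁴
Effective length L_e = K·L = 0.5 × 201 = 100.5 in
P_cr = π²EI / L_e² = π² × 10100×10³ × 48.43 / 100.5² = 4.780×10^5 lb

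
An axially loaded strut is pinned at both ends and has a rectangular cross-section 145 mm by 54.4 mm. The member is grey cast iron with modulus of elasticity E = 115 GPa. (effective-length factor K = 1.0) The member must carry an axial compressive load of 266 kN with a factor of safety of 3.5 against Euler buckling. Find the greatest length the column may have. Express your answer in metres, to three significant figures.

L_max ≈ 1.54 m

Buckling occurs about the weak axis: I_min = h·b³/12 with b = 54.4 mm (the shorter side).
I_min = 145×54.4³/12 = 1.945×10^6 mm⁴
I = 1.945×10^-6 m⁴
Required critical load P_cr = n·P = 3.5 × 266 = 931.0 kN = 9.310×10^5 N
From P_cr = π²EI/(K·L)²:  L = (1/K)·√(π²EI/P_cr) = (1/1)·√(π²×1.15×10^11×1.945×10^-6/9.310×10^5)
L = 1.54 m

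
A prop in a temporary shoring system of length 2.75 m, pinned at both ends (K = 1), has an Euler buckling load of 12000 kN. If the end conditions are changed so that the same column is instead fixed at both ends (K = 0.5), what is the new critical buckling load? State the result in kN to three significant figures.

P_cr ∝ 1/K², so P_cr,new = P_cr,old × (K_old/K_new)² = 12000 × (1/0.5)²
= 12000 × 4.000 = 48000 kN

P_cr ≈ 48000 kN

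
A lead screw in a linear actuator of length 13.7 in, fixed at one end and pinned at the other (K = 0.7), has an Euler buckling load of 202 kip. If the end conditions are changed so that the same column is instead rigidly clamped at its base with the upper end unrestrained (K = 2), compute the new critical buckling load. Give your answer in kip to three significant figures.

P_cr ≈ 24.7 kip

P_cr ∝ 1/K², so P_cr,new = P_cr,old × (K_old/K_new)² = 202 × (0.7/2)²
= 202 × 0.1225 = 24.7 kip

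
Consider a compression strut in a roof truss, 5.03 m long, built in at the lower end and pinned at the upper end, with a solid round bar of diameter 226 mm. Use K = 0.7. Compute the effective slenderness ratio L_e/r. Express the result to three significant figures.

λ ≈ 62.3

For a solid circle r = d/4 = 226/4 = 56.50 mm
L_e = K·L = 0.7 × 5.03 m = 3.521 m = 3521.0 mm
λ = L_e / r_min = 3521.0 / 56.50 = 62.3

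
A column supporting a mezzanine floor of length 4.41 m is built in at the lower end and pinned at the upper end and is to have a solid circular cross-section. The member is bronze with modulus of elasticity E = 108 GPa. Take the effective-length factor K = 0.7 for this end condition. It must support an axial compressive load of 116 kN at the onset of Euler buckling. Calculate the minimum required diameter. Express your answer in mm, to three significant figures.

d ≈ 67.8 mm

L_e = K·L = 0.7 × 4.41 = 3.087 m
Required I = P_cr·L_e²/(π²E) = 1.160×10^5 × 3.087² / (π² × 1.08×10^11) = 1.037×10^-6 m⁴
I_req = 1.037×10^6 mm⁴
Solid circle: I = πd⁴/64  ⇒  d = (64I/π)^(1/4) = (64×1.037×10^6/π)^(1/4) = 67.8 mm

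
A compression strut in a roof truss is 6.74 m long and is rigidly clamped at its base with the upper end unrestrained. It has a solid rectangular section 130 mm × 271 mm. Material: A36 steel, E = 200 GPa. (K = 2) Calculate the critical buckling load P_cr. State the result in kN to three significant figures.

P_cr ≈ 539 kN

Buckling occurs about the weak axis: I_min = h·b³/12 with b = 130 mm (the shorter side).
I_min = 271×130³/12 = 4.962×10^7 mm⁴
I = 4.962×10^7 mm⁴ = 4.962×10^-5 m⁴
Effective length L_e = K·L = 2 × 6.74 = 13.48 m
P_cr = π²EI / L_e² = π² × 200×10⁹ × 4.962×10^-5 / 13.48² = 5.390×10^5 N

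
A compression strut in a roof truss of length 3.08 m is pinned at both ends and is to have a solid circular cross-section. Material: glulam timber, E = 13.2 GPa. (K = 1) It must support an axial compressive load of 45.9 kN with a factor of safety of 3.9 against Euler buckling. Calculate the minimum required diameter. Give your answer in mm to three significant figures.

Required P_cr = n·P = 3.9 × 45.9 = 179.0 kN
L_e = K·L = 1 × 3.08 = 3.080 m
Required I = P_cr·L_e²/(π²E) = 1.790×10^5 × 3.080² / (π² × 1.32×10^10) = 1.303×10^-5 m⁴
I_req = 1.303×10^7 mm⁴
Solid circle: I = πd⁴/64  ⇒  d = (64I/π)^(1/4) = (64×1.303×10^7/π)^(1/4) = 128 mm

d ≈ 128 mm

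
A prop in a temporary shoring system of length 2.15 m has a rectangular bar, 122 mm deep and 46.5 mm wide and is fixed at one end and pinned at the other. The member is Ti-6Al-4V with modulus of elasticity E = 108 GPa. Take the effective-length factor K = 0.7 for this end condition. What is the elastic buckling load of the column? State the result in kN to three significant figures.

Buckling occurs about the weak axis: I_min = h·b³/12 with b = 46.5 mm (the shorter side).
I_min = 122×46.5³/12 = 1.022×10^6 mm⁴
I = 1.022×10^6 mm⁴ = 1.022×10^-6 m⁴
Effective length L_e = K·L = 0.7 × 2.15 = 1.505 m
P_cr = π²EI / L_e² = π² × 108×10⁹ × 1.022×10^-6 / 1.505² = 4.810×10^5 N

P_cr ≈ 481 kN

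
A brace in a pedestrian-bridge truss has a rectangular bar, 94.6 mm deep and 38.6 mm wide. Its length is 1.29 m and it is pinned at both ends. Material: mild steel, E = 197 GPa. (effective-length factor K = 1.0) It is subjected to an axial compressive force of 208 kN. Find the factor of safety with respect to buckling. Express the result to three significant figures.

n ≈ 2.55

Buckling occurs about the weak axis: I_min = h·b³/12 with b = 38.6 mm (the shorter side).
I_min = 94.6×38.6³/12 = 4.534×10^5 mm⁴
I = 4.534×10^5 mm⁴ = 4.534×10^-7 m⁴
Effective length L_e = K·L = 1 × 1.29 = 1.290 m
P_cr = π²EI / L_e² = π² × 197×10⁹ × 4.534×10^-7 / 1.290² = 5.297×10^5 N
Factor of safety n = P_cr / P = 529.73 / 208 = 2.55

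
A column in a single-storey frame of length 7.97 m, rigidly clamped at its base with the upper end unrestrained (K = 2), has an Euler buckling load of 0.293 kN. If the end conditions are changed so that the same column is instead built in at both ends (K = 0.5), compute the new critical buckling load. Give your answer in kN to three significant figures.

P_cr ≈ 4.69 kN

P_cr ∝ 1/K², so P_cr,new = P_cr,old × (K_old/K_new)² = 0.293 × (2/0.5)²
= 0.293 × 16.00 = 4.69 kN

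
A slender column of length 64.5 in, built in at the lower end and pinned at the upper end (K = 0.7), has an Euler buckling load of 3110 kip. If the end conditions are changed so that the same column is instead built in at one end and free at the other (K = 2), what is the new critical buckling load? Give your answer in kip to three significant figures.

P_cr ∝ 1/K², so P_cr,new = P_cr,old × (K_old/K_new)² = 3110 × (0.7/2)²
= 3110 × 0.1225 = 381 kip

P_cr ≈ 381 kip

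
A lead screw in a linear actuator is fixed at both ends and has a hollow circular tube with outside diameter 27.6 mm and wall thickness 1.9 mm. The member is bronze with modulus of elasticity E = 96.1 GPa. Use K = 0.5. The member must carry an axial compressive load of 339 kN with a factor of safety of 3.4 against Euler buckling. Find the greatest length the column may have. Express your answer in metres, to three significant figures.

L_max ≈ 0.205 m

Inner diameter d_i = 27.6 − 2×1.9 = 23.80 mm
I = π(d_o⁴ − d_i⁴)/64 = π(27.6⁴ − 23.80⁴)/64 = 1.273×10^4 mm⁴
I = 1.273×10^-8 m⁴
Required critical load P_cr = n·P = 3.4 × 339 = 1153 kN = 1.153×10^6 N
From P_cr = π²EI/(K·L)²:  L = (1/K)·√(π²EI/P_cr) = (1/0.5)·√(π²×9.61×10^10×1.273×10^-8/1.153×10^6)
L = 0.205 m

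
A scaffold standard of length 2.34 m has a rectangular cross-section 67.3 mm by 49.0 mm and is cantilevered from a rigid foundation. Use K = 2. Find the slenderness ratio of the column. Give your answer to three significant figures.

λ ≈ 331

For a rectangle r_min = b/√12 = 49.0/√12 = 14.15 mm
L_e = K·L = 2 × 2.34 m = 4.680 m = 4680.0 mm
λ = L_e / r_min = 4680.0 / 14.15 = 331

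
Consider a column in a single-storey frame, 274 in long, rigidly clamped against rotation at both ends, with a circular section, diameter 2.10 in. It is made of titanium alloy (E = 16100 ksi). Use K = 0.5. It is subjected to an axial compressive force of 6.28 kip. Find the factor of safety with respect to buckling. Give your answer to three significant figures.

I = πd⁴/64 = π×2.10⁴/64 = 0.9547 in⁴
Effective length L_e = K·L = 0.5 × 274 = 137.0 in
P_cr = π²EI / L_e² = π² × 16100×10³ × 0.9547 / 137.0² = 8.082×10^3 lb
Factor of safety n = P_cr / P = 8.0822 / 6.28 = 1.29

n ≈ 1.29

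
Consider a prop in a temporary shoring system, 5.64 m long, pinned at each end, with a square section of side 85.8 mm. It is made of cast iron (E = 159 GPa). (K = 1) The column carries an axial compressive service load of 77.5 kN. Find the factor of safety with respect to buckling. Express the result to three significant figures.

n ≈ 2.87

I = a⁴/12 = 85.8⁴/12 = 4.516×10^6 mm⁴
I = 4.516×10^6 mm⁴ = 4.516×10^-6 m⁴
Effective length L_e = K·L = 1 × 5.64 = 5.640 m
P_cr = π²EI / L_e² = π² × 159×10⁹ × 4.516×10^-6 / 5.640² = 2.228×10^5 N
Factor of safety n = P_cr / P = 222.80 / 77.5 = 2.87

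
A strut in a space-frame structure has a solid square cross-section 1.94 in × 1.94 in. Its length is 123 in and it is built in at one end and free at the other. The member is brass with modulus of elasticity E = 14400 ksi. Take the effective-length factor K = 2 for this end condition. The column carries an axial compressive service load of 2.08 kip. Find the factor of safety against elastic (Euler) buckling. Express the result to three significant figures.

I = a⁴/12 = 1.94⁴/12 = 1.180 in⁴
Effective length L_e = K·L = 2 × 123 = 246.0 in
P_cr = π²EI / L_e² = π² × 14400×10³ × 1.180 / 246.0² = 2.772×10^3 lb
Factor of safety n = P_cr / P = 2.7722 / 2.08 = 1.33

n ≈ 1.33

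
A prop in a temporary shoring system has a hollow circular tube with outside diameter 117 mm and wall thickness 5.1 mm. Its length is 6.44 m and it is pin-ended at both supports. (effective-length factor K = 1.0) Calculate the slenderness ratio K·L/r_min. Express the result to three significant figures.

λ ≈ 163

Inner diameter d_i = 117 − 2×5.1 = 106.8 mm
I = π(d_o⁴ − d_i⁴)/64 = π(117⁴ − 106.8⁴)/64 = 2.812×10^6 mm⁴
A = 1.793×10^3 mm²;  r_min = √(I/A) = √(2.812×10^6/1.793×10^3) = 39.60 mm
L_e = K·L = 1 × 6.44 m = 6.440 m = 6440.0 mm
λ = L_e / r_min = 6440.0 / 39.60 = 163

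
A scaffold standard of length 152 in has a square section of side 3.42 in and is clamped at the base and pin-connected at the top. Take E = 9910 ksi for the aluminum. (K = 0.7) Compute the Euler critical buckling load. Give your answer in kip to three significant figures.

I = a⁴/12 = 3.42⁴/12 = 11.40 in⁴
Effective length L_e = K·L = 0.7 × 152 = 106.4 in
P_cr = π²EI / L_e² = π² × 9910×10³ × 11.40 / 106.4² = 9.849×10^4 lb

P_cr ≈ 98.5 kip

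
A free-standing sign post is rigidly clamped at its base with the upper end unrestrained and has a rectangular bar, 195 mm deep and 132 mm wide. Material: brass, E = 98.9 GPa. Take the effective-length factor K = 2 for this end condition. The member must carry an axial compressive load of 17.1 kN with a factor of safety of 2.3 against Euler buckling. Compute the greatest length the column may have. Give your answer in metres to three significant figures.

L_max ≈ 15.2 m

Buckling occurs about the weak axis: I_min = h·b³/12 with b = 132 mm (the shorter side).
I_min = 195×132³/12 = 3.737×10^7 mm⁴
I = 3.737×10^-5 m⁴
Required critical load P_cr = n·P = 2.3 × 17.1 = 39.33 kN = 3.933×10^4 N
From P_cr = π²EI/(K·L)²:  L = (1/K)·√(π²EI/P_cr) = (1/2)·√(π²×9.89×10^10×3.737×10^-5/3.933×10^4)
L = 15.2 m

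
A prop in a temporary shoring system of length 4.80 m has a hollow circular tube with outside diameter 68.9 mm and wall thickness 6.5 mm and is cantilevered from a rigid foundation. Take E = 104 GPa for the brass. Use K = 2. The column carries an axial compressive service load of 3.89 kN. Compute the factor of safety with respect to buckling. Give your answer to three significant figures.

n ≈ 1.79

Inner diameter d_i = 68.9 − 2×6.5 = 55.90 mm
I = π(d_o⁴ − d_i⁴)/64 = π(68.9⁴ − 55.90⁴)/64 = 6.269×10^5 mm⁴
I = 6.269×10^5 mm⁴ = 6.269×10^-7 m⁴
Effective length L_e = K·L = 2 × 4.80 = 9.600 m
P_cr = π²EI / L_e² = π² × 104×10⁹ × 6.269×10^-7 / 9.600² = 6.982×10^3 N
Factor of safety n = P_cr / P = 6.9824 / 3.89 = 1.79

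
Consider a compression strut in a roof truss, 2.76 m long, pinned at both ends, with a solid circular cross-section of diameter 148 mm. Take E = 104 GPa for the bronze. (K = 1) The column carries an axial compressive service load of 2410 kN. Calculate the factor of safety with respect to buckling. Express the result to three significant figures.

n ≈ 1.32

I = πd⁴/64 = π×148⁴/64 = 2.355×10^7 mm⁴
I = 2.355×10^7 mm⁴ = 2.355×10^-5 m⁴
Effective length L_e = K·L = 1 × 2.76 = 2.760 m
P_cr = π²EI / L_e² = π² × 104×10⁹ × 2.355×10^-5 / 2.760² = 3.173×10^6 N
Factor of safety n = P_cr / P = 3173.5 / 2410 = 1.32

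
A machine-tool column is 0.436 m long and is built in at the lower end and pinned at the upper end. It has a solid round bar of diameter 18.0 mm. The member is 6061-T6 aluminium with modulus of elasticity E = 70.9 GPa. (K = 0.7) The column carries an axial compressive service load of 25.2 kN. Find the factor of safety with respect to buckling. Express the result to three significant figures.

n ≈ 1.54

I = πd⁴/64 = π×18.0⁴/64 = 5.153×10^3 mm⁴
I = 5.153×10^3 mm⁴ = 5.153×10^-9 m⁴
Effective length L_e = K·L = 0.7 × 0.436 = 0.3052 m
P_cr = π²EI / L_e² = π² × 70.9×10⁹ × 5.153×10^-9 / 0.3052² = 3.871×10^4 N
Factor of safety n = P_cr / P = 38.711 / 25.2 = 1.54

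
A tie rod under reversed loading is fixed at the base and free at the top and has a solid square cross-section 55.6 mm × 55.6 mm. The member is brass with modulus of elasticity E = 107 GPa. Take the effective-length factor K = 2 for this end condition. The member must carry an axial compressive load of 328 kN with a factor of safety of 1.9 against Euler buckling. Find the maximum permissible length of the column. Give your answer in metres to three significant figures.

L_max ≈ 0.581 m

I = a⁴/12 = 55.6⁴/12 = 7.964×10^5 mm⁴
I = 7.964×10^-7 m⁴
Required critical load P_cr = n·P = 1.9 × 328 = 623.2 kN = 6.232×10^5 N
From P_cr = π²EI/(K·L)²:  L = (1/K)·√(π²EI/P_cr) = (1/2)·√(π²×1.07×10^11×7.964×10^-7/6.232×10^5)
L = 0.581 m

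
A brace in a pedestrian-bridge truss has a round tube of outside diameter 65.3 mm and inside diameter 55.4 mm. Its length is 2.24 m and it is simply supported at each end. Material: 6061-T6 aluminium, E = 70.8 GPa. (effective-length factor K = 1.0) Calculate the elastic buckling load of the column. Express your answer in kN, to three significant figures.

P_cr ≈ 59.9 kN

d_o = 65.3 mm, d_i = 55.4 mm
I = π(d_o⁴ − d_i⁴)/64 = π(65.3⁴ − 55.40⁴)/64 = 4.301×10^5 mm⁴
I = 4.301×10^5 mm⁴ = 4.301×10^-7 m⁴
Effective length L_e = K·L = 1 × 2.24 = 2.240 m
P_cr = π²EI / L_e² = π² × 70.8×10⁹ × 4.301×10^-7 / 2.240² = 5.990×10^4 N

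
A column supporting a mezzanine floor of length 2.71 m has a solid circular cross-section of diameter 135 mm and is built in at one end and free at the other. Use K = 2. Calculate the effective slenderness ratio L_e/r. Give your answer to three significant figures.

For a solid circle r = d/4 = 135/4 = 33.75 mm
L_e = K·L = 2 × 2.71 m = 5.420 m = 5420.0 mm
λ = L_e / r_min = 5420.0 / 33.75 = 161

λ ≈ 161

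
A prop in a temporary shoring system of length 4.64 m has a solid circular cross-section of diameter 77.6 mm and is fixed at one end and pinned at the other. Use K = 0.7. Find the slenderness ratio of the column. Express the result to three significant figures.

λ ≈ 167

For a solid circle r = d/4 = 77.6/4 = 19.40 mm
L_e = K·L = 0.7 × 4.64 m = 3.248 m = 3248.0 mm
λ = L_e / r_min = 3248.0 / 19.40 = 167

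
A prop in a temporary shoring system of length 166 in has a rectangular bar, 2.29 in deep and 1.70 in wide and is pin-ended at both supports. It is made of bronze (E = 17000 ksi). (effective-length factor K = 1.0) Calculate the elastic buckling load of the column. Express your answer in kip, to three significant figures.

P_cr ≈ 5.71 kip

Buckling occurs about the weak axis: I_min = h·b³/12 with b = 1.70 in (the shorter side).
I_min = 2.29×1.70³/12 = 0.9376 in⁴
Effective length L_e = K·L = 1 × 166 = 166.0 in
P_cr = π²EI / L_e² = π² × 17000×10³ × 0.9376 / 166.0² = 5.709×10^3 lb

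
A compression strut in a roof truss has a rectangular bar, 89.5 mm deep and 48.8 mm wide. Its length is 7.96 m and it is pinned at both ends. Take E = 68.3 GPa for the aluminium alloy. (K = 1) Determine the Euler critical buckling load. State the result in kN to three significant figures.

Buckling occurs about the weak axis: I_min = h·b³/12 with b = 48.8 mm (the shorter side).
I_min = 89.5×48.8³/12 = 8.668×10^5 mm⁴
I = 8.668×10^5 mm⁴ = 8.668×10^-7 m⁴
Effective length L_e = K·L = 1 × 7.96 = 7.960 m
P_cr = π²EI / L_e² = π² × 68.3×10⁹ × 8.668×10^-7 / 7.960² = 9.221×10^3 N

P_cr ≈ 9.22 kN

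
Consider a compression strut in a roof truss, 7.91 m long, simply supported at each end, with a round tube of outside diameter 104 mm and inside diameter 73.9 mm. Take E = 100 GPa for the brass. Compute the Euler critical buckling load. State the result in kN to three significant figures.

P_cr ≈ 67.5 kN

d_o = 104 mm, d_i = 73.9 mm
I = π(d_o⁴ − d_i⁴)/64 = π(104⁴ − 73.90⁴)/64 = 4.279×10^6 mm⁴
I = 4.279×10^6 mm⁴ = 4.279×10^-6 m⁴
Effective length L_e = K·L = 1 × 7.91 = 7.910 m
P_cr = π²EI / L_e² = π² × 100×10⁹ × 4.279×10^-6 / 7.910² = 6.749×10^4 N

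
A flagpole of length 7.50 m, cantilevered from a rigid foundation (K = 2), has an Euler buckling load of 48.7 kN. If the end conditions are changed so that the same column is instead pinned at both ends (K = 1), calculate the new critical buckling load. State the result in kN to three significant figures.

P_cr ≈ 195 kN

P_cr ∝ 1/K², so P_cr,new = P_cr,old × (K_old/K_new)² = 48.7 × (2/1)²
= 48.7 × 4.000 = 195 kN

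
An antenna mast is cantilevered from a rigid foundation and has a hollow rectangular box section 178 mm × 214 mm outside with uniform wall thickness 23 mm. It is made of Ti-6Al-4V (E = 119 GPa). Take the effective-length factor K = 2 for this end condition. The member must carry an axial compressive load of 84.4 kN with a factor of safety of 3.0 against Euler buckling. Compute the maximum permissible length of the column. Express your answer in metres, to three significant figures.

Inner dimensions: h_i = 214 − 2×23 = 168.0 mm, b_i = 178 − 2×23 = 132.0 mm
Weak-axis I_min = (h_o·b_o³ − h_i·b_i³)/12 with b_o = 178, b_i = 132.0 mm (shorter outer/inner sides).
I_min = (214×178³ − 168.0×132.0³)/12 = 6.838×10^7 mm⁴
I = 6.838×10^-5 m⁴
Required critical load P_cr = n·P = 3.0 × 84.4 = 253.2 kN = 2.532×10^5 N
From P_cr = π²EI/(K·L)²:  L = (1/K)·√(π²EI/P_cr) = (1/2)·√(π²×1.19×10^11×6.838×10^-5/2.532×10^5)
L = 8.90 m

L_max ≈ 8.90 m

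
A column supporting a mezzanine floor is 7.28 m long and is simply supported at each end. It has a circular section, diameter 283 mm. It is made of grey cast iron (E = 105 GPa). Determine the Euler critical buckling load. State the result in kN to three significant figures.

P_cr ≈ 6160 kN

I = πd⁴/64 = π×283⁴/64 = 3.149×10^8 mm⁴
I = 3.149×10^8 mm⁴ = 3.149×10^-4 m⁴
Effective length L_e = K·L = 1 × 7.28 = 7.280 m
P_cr = π²EI / L_e² = π² × 105×10⁹ × 3.149×10^-4 / 7.280² = 6.157×10^6 N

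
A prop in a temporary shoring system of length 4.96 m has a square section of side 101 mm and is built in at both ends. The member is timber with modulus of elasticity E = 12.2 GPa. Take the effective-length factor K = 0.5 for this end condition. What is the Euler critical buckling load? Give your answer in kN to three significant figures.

I = a⁴/12 = 101⁴/12 = 8.672×10^6 mm⁴
I = 8.672×10^6 mm⁴ = 8.672×10^-6 m⁴
Effective length L_e = K·L = 0.5 × 4.96 = 2.480 m
P_cr = π²EI / L_e² = π² × 12.2×10⁹ × 8.672×10^-6 / 2.480² = 1.698×10^5 N

P_cr ≈ 170 kN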